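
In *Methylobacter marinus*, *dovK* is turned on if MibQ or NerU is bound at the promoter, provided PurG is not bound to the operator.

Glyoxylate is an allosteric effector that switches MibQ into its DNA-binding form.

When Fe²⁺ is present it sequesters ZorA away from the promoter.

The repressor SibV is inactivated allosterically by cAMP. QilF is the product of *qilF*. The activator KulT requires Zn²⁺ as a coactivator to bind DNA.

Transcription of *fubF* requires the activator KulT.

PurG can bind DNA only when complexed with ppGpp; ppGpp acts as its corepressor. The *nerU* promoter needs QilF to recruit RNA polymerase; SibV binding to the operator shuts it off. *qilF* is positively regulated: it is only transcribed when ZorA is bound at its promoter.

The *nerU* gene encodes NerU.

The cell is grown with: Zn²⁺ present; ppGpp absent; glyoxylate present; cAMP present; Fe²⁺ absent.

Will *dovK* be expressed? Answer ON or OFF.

Glyoxylate is present, so MibQ is active.
Fe²⁺ is absent, so ZorA is active.
No repressor is bound and ZorA is active, so *qilF* is transcribed.
So QilF is produced and active.
cAMP is present, so SibV is inactive.
No repressor is bound and QilF is active, so *nerU* is transcribed.
So NerU is produced and active.
ppGpp is absent, so PurG is inactive.
Activator MibQ is present, so *dovK* is transcribed.

ON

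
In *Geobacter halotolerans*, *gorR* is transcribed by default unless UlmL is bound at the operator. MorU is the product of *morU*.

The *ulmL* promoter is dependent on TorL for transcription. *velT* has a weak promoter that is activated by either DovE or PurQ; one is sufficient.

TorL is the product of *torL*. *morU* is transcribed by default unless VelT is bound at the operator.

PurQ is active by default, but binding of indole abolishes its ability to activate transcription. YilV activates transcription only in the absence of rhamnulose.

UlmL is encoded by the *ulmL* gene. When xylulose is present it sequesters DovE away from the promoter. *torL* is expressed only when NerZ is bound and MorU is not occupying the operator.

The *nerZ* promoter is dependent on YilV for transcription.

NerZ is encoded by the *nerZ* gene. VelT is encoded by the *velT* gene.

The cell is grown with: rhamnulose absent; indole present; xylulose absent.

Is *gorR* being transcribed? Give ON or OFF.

OFF

Xylulose is absent, so DovE is active.
Indole is present, so PurQ is inactive.
Activator DovE is present, so *velT* is transcribed.
So VelT is produced and active.
With repressor VelT bound, *morU* is not transcribed.
So MorU is not produced.
Rhamnulose is absent, so YilV is active.
No repressor is bound and YilV is active, so *nerZ* is transcribed.
So NerZ is produced and active.
No repressor is bound and NerZ is active, so *torL* is transcribed.
So TorL is produced and active.
No repressor is bound and TorL is active, so *ulmL* is transcribed.
So UlmL is produced and active.
With repressor UlmL bound, *gorR* is not transcribed.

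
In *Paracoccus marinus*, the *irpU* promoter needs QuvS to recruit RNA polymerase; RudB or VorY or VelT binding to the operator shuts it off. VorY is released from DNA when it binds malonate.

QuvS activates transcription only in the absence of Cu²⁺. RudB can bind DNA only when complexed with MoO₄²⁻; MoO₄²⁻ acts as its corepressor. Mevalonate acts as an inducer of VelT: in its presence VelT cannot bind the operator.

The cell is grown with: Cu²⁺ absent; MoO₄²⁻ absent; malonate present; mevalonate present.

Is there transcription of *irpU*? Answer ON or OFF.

ON

Cu²⁺ is absent, so QuvS is active.
MoO₄²⁻ is absent, so RudB is inactive.
Malonate is present, so VorY is inactive.
Mevalonate is present, so VelT is inactive.
No repressor is bound and QuvS is active, so *irpU* is transcribed.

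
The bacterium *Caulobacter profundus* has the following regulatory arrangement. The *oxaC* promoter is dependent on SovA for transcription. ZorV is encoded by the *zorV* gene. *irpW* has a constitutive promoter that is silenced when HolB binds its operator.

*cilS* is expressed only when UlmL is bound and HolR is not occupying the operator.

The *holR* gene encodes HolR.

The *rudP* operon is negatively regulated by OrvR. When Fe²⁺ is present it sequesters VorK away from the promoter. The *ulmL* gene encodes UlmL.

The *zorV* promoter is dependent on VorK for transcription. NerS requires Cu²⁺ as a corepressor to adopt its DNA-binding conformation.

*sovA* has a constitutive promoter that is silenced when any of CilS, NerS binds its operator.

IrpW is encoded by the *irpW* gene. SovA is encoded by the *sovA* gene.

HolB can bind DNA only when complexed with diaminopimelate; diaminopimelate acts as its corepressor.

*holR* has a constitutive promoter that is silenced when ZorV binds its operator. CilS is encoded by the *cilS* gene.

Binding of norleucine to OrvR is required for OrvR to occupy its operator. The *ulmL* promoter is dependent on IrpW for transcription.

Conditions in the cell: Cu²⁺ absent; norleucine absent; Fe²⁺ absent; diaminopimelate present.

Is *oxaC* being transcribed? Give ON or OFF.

Fe²⁺ is absent, so VorK is active.
No repressor is bound and VorK is active, so *zorV* is transcribed.
So ZorV is produced and active.
With repressor ZorV bound, *holR* is not transcribed.
So HolR is not produced.
Diaminopimelate is present, so HolB is active.
With repressor HolB bound, *irpW* is not transcribed.
So IrpW is not produced.
Required activator IrpW is absent, so *ulmL* is not transcribed.
So UlmL is not produced.
Required activator UlmL is absent, so *cilS* is not transcribed.
So CilS is not produced.
Cu²⁺ is absent, so NerS is inactive.
With no repressor bound, *sovA* is transcribed.
So SovA is produced and active.
No repressor is bound and SovA is active, so *oxaC* is transcribed.

ON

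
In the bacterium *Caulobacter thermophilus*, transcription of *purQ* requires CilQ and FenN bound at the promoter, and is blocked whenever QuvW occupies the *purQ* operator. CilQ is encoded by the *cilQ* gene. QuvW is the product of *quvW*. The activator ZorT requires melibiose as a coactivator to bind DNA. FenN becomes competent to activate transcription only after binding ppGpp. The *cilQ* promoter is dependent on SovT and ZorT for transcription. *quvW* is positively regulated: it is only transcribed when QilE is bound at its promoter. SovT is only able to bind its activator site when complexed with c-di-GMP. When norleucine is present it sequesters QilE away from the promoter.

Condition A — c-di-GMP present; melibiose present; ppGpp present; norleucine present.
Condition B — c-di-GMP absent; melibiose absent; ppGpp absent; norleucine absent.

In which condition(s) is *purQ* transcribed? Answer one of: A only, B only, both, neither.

A only

Condition A:
c-di-GMP is present, so SovT is active.
Melibiose is present, so ZorT is active.
No repressor is bound and SovT and ZorT are active, so *cilQ* is transcribed.
So CilQ is produced and active.
ppGpp is present, so FenN is active.
Norleucine is present, so QilE is inactive.
Required activator QilE is absent, so *quvW* is not transcribed.
So QuvW is not produced.
No repressor is bound and CilQ and FenN are active, so *purQ* is transcribed.
→ *purQ* is ON in A.
Condition B:
c-di-GMP is absent, so SovT is inactive.
Melibiose is absent, so ZorT is inactive.
Required activator SovT is absent, so *cilQ* is not transcribed.
So CilQ is not produced.
ppGpp is absent, so FenN is inactive.
Norleucine is absent, so QilE is active.
No repressor is bound and QilE is active, so *quvW* is transcribed.
So QuvW is produced and active.
With repressor QuvW bound, *purQ* is not transcribed.
→ *purQ* is OFF in B.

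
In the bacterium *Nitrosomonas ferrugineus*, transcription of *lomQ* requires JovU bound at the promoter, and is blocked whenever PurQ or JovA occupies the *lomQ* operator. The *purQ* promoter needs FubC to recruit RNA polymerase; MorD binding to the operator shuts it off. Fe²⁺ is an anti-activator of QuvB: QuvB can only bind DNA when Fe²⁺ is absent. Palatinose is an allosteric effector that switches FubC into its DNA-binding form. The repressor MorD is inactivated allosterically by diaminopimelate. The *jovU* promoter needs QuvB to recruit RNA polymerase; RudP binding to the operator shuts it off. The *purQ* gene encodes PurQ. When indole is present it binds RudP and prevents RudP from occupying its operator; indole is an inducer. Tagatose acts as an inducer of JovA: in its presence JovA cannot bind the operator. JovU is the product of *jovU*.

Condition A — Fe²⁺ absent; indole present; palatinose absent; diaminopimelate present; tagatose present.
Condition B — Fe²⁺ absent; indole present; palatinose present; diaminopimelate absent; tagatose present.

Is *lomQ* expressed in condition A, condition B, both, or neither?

both

Condition A:
Fe²⁺ is absent, so QuvB is active.
Indole is present, so RudP is inactive.
No repressor is bound and QuvB is active, so *jovU* is transcribed.
So JovU is produced and active.
Palatinose is absent, so FubC is inactive.
Diaminopimelate is present, so MorD is inactive.
Required activator FubC is absent, so *purQ* is not transcribed.
So PurQ is not produced.
Tagatose is present, so JovA is inactive.
No repressor is bound and JovU is active, so *lomQ* is transcribed.
→ *lomQ* is ON in A.
Condition B:
Fe²⁺ is absent, so QuvB is active.
Indole is present, so RudP is inactive.
No repressor is bound and QuvB is active, so *jovU* is transcribed.
So JovU is produced and active.
Palatinose is present, so FubC is active.
Diaminopimelate is absent, so MorD is active.
With repressor MorD bound, *purQ* is not transcribed.
So PurQ is not produced.
Tagatose is present, so JovA is inactive.
No repressor is bound and JovU is active, so *lomQ* is transcribed.
→ *lomQ* is ON in B.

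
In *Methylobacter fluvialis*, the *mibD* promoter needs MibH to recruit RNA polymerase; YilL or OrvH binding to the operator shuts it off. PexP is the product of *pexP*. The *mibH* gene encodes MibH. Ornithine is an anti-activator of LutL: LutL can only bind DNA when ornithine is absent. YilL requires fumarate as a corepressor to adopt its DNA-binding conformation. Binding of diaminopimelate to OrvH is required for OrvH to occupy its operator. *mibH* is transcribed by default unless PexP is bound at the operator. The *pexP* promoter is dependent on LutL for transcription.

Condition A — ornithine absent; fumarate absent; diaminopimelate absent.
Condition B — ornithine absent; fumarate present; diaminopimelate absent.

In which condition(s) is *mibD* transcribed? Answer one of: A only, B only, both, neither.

Condition A:
Ornithine is absent, so LutL is active.
No repressor is bound and LutL is active, so *pexP* is transcribed.
So PexP is produced and active.
With repressor PexP bound, *mibH* is not transcribed.
So MibH is not produced.
Fumarate is absent, so YilL is inactive.
Diaminopimelate is absent, so OrvH is inactive.
Required activator MibH is absent, so *mibD* is not transcribed.
→ *mibD* is OFF in A.
Condition B:
Ornithine is absent, so LutL is active.
No repressor is bound and LutL is active, so *pexP* is transcribed.
So PexP is produced and active.
With repressor PexP bound, *mibH* is not transcribed.
So MibH is not produced.
Fumarate is present, so YilL is active.
Diaminopimelate is absent, so OrvH is inactive.
With repressor YilL bound, *mibD* is not transcribed.
→ *mibD* is OFF in B.

neither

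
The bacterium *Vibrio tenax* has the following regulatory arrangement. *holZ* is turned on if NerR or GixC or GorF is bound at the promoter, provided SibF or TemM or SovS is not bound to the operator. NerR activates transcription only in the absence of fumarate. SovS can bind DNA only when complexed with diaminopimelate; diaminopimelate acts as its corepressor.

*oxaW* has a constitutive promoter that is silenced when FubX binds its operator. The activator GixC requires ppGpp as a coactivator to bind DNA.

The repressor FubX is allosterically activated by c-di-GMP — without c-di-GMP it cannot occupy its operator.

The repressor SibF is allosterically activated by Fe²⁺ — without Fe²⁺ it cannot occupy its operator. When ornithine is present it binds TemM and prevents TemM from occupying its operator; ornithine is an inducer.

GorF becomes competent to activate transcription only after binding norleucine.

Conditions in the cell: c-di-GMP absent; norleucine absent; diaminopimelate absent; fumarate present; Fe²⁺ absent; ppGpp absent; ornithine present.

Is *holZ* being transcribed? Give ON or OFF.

Fe²⁺ is absent, so SibF is inactive.
Ornithine is present, so TemM is inactive.
Fumarate is present, so NerR is inactive.
ppGpp is absent, so GixC is inactive.
Norleucine is absent, so GorF is inactive.
Diaminopimelate is absent, so SovS is inactive.
No activator is available at the *holZ* promoter, so *holZ* is not transcribed.

OFF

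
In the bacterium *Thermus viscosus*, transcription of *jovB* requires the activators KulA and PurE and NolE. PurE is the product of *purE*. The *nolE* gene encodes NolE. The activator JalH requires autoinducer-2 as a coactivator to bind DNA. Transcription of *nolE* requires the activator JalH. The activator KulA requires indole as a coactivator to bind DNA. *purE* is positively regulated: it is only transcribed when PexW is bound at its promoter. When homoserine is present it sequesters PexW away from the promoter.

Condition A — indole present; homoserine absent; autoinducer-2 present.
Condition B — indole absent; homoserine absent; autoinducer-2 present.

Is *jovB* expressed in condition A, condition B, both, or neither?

A only

Condition A:
Indole is present, so KulA is active.
Homoserine is absent, so PexW is active.
No repressor is bound and PexW is active, so *purE* is transcribed.
So PurE is produced and active.
Autoinducer-2 is present, so JalH is active.
No repressor is bound and JalH is active, so *nolE* is transcribed.
So NolE is produced and active.
No repressor is bound and KulA and PurE and NolE are active, so *jovB* is transcribed.
→ *jovB* is ON in A.
Condition B:
Indole is absent, so KulA is inactive.
Homoserine is absent, so PexW is active.
No repressor is bound and PexW is active, so *purE* is transcribed.
So PurE is produced and active.
Autoinducer-2 is present, so JalH is active.
No repressor is bound and JalH is active, so *nolE* is transcribed.
So NolE is produced and active.
Required activator KulA is absent, so *jovB* is not transcribed.
→ *jovB* is OFF in B.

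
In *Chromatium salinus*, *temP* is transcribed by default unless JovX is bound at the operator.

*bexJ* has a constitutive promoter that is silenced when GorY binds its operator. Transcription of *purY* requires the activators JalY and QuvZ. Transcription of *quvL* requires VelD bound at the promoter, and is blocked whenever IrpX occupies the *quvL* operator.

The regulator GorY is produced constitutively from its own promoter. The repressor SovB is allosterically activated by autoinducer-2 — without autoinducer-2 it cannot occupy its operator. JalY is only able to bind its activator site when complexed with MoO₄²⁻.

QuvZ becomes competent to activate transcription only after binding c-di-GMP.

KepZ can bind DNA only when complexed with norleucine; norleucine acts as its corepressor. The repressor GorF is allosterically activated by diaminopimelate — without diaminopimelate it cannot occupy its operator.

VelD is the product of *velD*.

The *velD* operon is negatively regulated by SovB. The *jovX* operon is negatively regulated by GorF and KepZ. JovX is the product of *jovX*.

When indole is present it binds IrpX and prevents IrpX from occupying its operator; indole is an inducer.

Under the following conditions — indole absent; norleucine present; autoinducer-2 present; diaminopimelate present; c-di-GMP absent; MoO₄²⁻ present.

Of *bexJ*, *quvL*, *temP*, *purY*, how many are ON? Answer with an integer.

GorY is produced constitutively and is active.
With repressor GorY bound, *bexJ* is not transcribed.
→ *bexJ* is OFF.
Indole is absent, so IrpX is active.
Autoinducer-2 is present, so SovB is active.
With repressor SovB bound, *velD* is not transcribed.
So VelD is not produced.
With repressor IrpX bound, *quvL* is not transcribed.
→ *quvL* is OFF.
Diaminopimelate is present, so GorF is active.
Norleucine is present, so KepZ is active.
With repressor GorF bound, *jovX* is not transcribed.
So JovX is not produced.
With no repressor bound, *temP* is transcribed.
→ *temP* is ON.
MoO₄²⁻ is present, so JalY is active.
c-di-GMP is absent, so QuvZ is inactive.
Required activator QuvZ is absent, so *purY* is not transcribed.
→ *purY* is OFF.
1 of the 4 genes is transcribed.

1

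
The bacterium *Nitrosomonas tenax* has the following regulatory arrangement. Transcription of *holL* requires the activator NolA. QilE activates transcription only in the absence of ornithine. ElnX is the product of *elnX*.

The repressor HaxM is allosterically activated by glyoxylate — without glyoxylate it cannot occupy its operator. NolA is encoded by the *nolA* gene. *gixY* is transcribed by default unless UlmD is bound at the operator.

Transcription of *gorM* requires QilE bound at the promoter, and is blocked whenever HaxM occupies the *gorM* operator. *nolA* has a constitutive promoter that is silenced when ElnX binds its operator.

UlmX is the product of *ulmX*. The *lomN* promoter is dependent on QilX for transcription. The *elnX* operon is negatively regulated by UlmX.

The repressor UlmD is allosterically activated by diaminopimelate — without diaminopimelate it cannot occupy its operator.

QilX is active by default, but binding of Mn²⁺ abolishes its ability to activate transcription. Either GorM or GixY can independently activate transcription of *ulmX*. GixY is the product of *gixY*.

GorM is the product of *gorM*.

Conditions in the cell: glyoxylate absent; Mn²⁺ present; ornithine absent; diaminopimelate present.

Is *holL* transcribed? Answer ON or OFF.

ON

Glyoxylate is absent, so HaxM is inactive.
Ornithine is absent, so QilE is active.
No repressor is bound and QilE is active, so *gorM* is transcribed.
So GorM is produced and active.
Diaminopimelate is present, so UlmD is active.
With repressor UlmD bound, *gixY* is not transcribed.
So GixY is not produced.
Activator GorM is present, so *ulmX* is transcribed.
So UlmX is produced and active.
With repressor UlmX bound, *elnX* is not transcribed.
So ElnX is not produced.
With no repressor bound, *nolA* is transcribed.
So NolA is produced and active.
No repressor is bound and NolA is active, so *holL* is transcribed.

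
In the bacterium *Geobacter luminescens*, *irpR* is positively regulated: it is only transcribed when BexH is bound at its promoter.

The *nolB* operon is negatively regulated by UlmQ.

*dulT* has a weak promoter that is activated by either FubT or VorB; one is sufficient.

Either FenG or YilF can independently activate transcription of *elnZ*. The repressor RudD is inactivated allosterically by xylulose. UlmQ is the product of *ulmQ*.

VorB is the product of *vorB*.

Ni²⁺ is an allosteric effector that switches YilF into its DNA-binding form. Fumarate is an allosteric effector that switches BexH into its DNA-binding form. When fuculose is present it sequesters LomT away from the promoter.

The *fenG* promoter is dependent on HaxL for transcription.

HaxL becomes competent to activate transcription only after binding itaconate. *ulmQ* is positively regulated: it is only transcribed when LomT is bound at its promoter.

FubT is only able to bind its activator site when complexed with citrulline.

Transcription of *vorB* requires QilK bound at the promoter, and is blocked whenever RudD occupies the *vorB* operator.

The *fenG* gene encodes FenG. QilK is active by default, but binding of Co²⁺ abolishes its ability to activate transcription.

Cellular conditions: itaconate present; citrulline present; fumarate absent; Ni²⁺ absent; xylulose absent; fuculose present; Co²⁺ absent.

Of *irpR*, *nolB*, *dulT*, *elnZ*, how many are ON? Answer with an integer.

3

Fumarate is absent, so BexH is inactive.
Required activator BexH is absent, so *irpR* is not transcribed.
→ *irpR* is OFF.
Fuculose is present, so LomT is inactive.
Required activator LomT is absent, so *ulmQ* is not transcribed.
So UlmQ is not produced.
With no repressor bound, *nolB* is transcribed.
→ *nolB* is ON.
Citrulline is present, so FubT is active.
Co²⁺ is absent, so QilK is active.
Xylulose is absent, so RudD is active.
With repressor RudD bound, *vorB* is not transcribed.
So VorB is not produced.
Activator FubT is present, so *dulT* is transcribed.
→ *dulT* is ON.
Itaconate is present, so HaxL is active.
No repressor is bound and HaxL is active, so *fenG* is transcribed.
So FenG is produced and active.
Ni²⁺ is absent, so YilF is inactive.
Activator FenG is present, so *elnZ* is transcribed.
→ *elnZ* is ON.
3 of the 4 genes are transcribed.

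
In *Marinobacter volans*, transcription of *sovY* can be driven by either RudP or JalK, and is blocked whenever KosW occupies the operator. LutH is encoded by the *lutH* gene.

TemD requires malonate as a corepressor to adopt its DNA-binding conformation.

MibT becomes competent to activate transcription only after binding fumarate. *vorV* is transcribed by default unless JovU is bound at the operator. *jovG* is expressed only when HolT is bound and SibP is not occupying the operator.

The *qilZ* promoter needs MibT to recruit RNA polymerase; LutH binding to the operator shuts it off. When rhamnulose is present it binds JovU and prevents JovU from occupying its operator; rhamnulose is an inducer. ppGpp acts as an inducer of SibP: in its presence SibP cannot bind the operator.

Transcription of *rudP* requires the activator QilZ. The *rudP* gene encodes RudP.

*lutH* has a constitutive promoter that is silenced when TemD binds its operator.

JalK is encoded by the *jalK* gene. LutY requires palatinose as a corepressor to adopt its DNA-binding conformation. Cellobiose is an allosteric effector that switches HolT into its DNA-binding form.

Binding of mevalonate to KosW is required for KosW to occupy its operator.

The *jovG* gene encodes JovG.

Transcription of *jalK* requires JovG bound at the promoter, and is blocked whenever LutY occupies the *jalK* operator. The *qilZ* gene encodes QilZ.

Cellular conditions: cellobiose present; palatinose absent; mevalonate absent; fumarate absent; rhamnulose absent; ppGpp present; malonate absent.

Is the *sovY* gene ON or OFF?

ON

Fumarate is absent, so MibT is inactive.
Malonate is absent, so TemD is inactive.
With no repressor bound, *lutH* is transcribed.
So LutH is produced and active.
With repressor LutH bound, *qilZ* is not transcribed.
So QilZ is not produced.
Required activator QilZ is absent, so *rudP* is not transcribed.
So RudP is not produced.
Mevalonate is absent, so KosW is inactive.
Palatinose is absent, so LutY is inactive.
ppGpp is present, so SibP is inactive.
Cellobiose is present, so HolT is active.
No repressor is bound and HolT is active, so *jovG* is transcribed.
So JovG is produced and active.
No repressor is bound and JovG is active, so *jalK* is transcribed.
So JalK is produced and active.
Activator JalK is present, so *sovY* is transcribed.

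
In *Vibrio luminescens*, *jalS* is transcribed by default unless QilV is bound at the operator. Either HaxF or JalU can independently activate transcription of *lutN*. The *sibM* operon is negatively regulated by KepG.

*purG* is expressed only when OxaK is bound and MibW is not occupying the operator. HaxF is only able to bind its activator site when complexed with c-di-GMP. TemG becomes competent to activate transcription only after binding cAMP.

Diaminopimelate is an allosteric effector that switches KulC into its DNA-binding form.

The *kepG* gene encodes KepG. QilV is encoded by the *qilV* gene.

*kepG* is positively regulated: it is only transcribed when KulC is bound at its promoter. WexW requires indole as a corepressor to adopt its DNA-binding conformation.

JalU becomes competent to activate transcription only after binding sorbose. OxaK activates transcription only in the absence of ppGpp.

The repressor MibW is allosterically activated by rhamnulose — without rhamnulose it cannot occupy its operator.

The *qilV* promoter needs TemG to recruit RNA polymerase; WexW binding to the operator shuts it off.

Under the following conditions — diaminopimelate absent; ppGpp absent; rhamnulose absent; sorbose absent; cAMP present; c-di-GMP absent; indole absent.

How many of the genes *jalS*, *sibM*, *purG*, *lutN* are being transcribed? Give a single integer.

2

Indole is absent, so WexW is inactive.
cAMP is present, so TemG is active.
No repressor is bound and TemG is active, so *qilV* is transcribed.
So QilV is produced and active.
With repressor QilV bound, *jalS* is not transcribed.
→ *jalS* is OFF.
Diaminopimelate is absent, so KulC is inactive.
Required activator KulC is absent, so *kepG* is not transcribed.
So KepG is not produced.
With no repressor bound, *sibM* is transcribed.
→ *sibM* is ON.
Rhamnulose is absent, so MibW is inactive.
ppGpp is absent, so OxaK is active.
No repressor is bound and OxaK is active, so *purG* is transcribed.
→ *purG* is ON.
c-di-GMP is absent, so HaxF is inactive.
Sorbose is absent, so JalU is inactive.
No activator is available at the *lutN* promoter, so *lutN* is not transcribed.
→ *lutN* is OFF.
2 of the 4 genes are transcribed.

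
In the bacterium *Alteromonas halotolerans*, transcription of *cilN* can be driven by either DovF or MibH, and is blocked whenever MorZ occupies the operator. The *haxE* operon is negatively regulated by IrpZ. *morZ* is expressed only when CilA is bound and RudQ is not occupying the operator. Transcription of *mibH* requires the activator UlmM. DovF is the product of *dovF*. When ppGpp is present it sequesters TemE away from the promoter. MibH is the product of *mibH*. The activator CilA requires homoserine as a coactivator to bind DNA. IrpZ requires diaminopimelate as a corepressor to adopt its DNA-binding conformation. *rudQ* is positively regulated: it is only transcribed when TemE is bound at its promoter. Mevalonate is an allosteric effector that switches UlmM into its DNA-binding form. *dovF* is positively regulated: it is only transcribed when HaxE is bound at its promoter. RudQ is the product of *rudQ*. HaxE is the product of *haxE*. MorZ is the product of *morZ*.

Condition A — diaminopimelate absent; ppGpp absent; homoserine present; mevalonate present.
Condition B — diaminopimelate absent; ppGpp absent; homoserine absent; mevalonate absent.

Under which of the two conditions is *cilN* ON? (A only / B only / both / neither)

Condition A:
Diaminopimelate is absent, so IrpZ is inactive.
With no repressor bound, *haxE* is transcribed.
So HaxE is produced and active.
No repressor is bound and HaxE is active, so *dovF* is transcribed.
So DovF is produced and active.
ppGpp is absent, so TemE is active.
No repressor is bound and TemE is active, so *rudQ* is transcribed.
So RudQ is produced and active.
Homoserine is present, so CilA is active.
With repressor RudQ bound, *morZ* is not transcribed.
So MorZ is not produced.
Mevalonate is present, so UlmM is active.
No repressor is bound and UlmM is active, so *mibH* is transcribed.
So MibH is produced and active.
Activator DovF is present, so *cilN* is transcribed.
→ *cilN* is ON in A.
Condition B:
Diaminopimelate is absent, so IrpZ is inactive.
With no repressor bound, *haxE* is transcribed.
So HaxE is produced and active.
No repressor is bound and HaxE is active, so *dovF* is transcribed.
So DovF is produced and active.
ppGpp is absent, so TemE is active.
No repressor is bound and TemE is active, so *rudQ* is transcribed.
So RudQ is produced and active.
Homoserine is absent, so CilA is inactive.
With repressor RudQ bound, *morZ* is not transcribed.
So MorZ is not produced.
Mevalonate is absent, so UlmM is inactive.
Required activator UlmM is absent, so *mibH* is not transcribed.
So MibH is not produced.
Activator DovF is present, so *cilN* is transcribed.
→ *cilN* is ON in B.

both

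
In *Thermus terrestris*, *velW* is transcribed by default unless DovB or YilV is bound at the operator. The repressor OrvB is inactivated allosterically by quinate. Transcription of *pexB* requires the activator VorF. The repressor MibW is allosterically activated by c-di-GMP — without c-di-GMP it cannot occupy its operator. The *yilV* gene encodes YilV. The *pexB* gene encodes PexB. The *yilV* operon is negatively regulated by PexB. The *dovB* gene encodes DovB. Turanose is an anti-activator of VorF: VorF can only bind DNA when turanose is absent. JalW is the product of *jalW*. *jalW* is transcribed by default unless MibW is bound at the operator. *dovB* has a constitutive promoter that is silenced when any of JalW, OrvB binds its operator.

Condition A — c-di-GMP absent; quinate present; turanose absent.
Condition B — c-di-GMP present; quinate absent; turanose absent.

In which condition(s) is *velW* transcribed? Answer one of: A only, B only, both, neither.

both

Condition A:
c-di-GMP is absent, so MibW is inactive.
With no repressor bound, *jalW* is transcribed.
So JalW is produced and active.
Quinate is present, so OrvB is inactive.
With repressor JalW bound, *dovB* is not transcribed.
So DovB is not produced.
Turanose is absent, so VorF is active.
No repressor is bound and VorF is active, so *pexB* is transcribed.
So PexB is produced and active.
With repressor PexB bound, *yilV* is not transcribed.
So YilV is not produced.
With no repressor bound, *velW* is transcribed.
→ *velW* is ON in A.
Condition B:
c-di-GMP is present, so MibW is active.
With repressor MibW bound, *jalW* is not transcribed.
So JalW is not produced.
Quinate is absent, so OrvB is active.
With repressor OrvB bound, *dovB* is not transcribed.
So DovB is not produced.
Turanose is absent, so VorF is active.
No repressor is bound and VorF is active, so *pexB* is transcribed.
So PexB is produced and active.
With repressor PexB bound, *yilV* is not transcribed.
So YilV is not produced.
With no repressor bound, *velW* is transcribed.
→ *velW* is ON in B.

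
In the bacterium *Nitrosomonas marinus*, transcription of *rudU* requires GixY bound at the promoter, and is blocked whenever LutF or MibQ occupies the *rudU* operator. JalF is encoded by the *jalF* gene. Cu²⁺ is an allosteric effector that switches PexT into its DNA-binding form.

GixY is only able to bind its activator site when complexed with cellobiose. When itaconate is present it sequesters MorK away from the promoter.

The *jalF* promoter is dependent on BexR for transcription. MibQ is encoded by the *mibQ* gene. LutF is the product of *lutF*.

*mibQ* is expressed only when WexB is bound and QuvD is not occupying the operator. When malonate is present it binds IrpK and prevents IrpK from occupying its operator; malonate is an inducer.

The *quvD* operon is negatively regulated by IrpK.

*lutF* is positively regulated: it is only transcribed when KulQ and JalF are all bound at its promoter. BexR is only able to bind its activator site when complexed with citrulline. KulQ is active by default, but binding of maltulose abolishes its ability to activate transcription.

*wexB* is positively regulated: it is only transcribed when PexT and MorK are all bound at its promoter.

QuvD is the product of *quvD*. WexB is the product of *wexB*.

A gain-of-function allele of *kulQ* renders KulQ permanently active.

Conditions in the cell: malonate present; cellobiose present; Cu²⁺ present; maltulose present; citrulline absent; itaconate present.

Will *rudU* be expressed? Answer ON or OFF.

ON

Cellobiose is present, so GixY is active.
KulQ is constitutively active in this strain.
Citrulline is absent, so BexR is inactive.
Required activator BexR is absent, so *jalF* is not transcribed.
So JalF is not produced.
Required activator JalF is absent, so *lutF* is not transcribed.
So LutF is not produced.
Cu²⁺ is present, so PexT is active.
Itaconate is present, so MorK is inactive.
Required activator MorK is absent, so *wexB* is not transcribed.
So WexB is not produced.
Malonate is present, so IrpK is inactive.
With no repressor bound, *quvD* is transcribed.
So QuvD is produced and active.
With repressor QuvD bound, *mibQ* is not transcribed.
So MibQ is not produced.
No repressor is bound and GixY is active, so *rudU* is transcribed.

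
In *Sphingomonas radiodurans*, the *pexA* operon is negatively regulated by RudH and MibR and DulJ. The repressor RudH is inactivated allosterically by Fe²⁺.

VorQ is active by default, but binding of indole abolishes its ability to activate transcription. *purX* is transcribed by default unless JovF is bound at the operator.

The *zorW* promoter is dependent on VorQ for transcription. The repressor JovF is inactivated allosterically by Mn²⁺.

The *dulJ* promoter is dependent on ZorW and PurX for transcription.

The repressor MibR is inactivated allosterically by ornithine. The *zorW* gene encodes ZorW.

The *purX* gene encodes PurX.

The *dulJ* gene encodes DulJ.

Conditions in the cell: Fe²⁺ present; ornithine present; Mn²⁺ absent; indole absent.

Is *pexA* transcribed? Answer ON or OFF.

ON

Fe²⁺ is present, so RudH is inactive.
Ornithine is present, so MibR is inactive.
Indole is absent, so VorQ is active.
No repressor is bound and VorQ is active, so *zorW* is transcribed.
So ZorW is produced and active.
Mn²⁺ is absent, so JovF is active.
With repressor JovF bound, *purX* is not transcribed.
So PurX is not produced.
Required activator PurX is absent, so *dulJ* is not transcribed.
So DulJ is not produced.
With no repressor bound, *pexA* is transcribed.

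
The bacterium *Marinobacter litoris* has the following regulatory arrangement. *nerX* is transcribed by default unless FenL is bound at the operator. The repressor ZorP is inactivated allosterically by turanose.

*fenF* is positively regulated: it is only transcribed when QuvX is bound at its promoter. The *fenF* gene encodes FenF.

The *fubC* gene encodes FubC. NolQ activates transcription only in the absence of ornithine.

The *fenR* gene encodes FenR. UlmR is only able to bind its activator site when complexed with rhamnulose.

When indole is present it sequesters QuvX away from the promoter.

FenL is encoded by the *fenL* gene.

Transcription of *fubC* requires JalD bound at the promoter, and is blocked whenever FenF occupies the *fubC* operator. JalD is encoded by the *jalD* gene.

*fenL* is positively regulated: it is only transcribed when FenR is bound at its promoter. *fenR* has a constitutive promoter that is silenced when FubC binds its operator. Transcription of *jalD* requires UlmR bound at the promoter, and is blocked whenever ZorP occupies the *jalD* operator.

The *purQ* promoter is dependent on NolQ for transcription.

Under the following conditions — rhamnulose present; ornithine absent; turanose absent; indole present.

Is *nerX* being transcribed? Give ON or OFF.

Indole is present, so QuvX is inactive.
Required activator QuvX is absent, so *fenF* is not transcribed.
So FenF is not produced.
Rhamnulose is present, so UlmR is active.
Turanose is absent, so ZorP is active.
With repressor ZorP bound, *jalD* is not transcribed.
So JalD is not produced.
Required activator JalD is absent, so *fubC* is not transcribed.
So FubC is not produced.
With no repressor bound, *fenR* is transcribed.
So FenR is produced and active.
No repressor is bound and FenR is active, so *fenL* is transcribed.
So FenL is produced and active.
With repressor FenL bound, *nerX* is not transcribed.

OFF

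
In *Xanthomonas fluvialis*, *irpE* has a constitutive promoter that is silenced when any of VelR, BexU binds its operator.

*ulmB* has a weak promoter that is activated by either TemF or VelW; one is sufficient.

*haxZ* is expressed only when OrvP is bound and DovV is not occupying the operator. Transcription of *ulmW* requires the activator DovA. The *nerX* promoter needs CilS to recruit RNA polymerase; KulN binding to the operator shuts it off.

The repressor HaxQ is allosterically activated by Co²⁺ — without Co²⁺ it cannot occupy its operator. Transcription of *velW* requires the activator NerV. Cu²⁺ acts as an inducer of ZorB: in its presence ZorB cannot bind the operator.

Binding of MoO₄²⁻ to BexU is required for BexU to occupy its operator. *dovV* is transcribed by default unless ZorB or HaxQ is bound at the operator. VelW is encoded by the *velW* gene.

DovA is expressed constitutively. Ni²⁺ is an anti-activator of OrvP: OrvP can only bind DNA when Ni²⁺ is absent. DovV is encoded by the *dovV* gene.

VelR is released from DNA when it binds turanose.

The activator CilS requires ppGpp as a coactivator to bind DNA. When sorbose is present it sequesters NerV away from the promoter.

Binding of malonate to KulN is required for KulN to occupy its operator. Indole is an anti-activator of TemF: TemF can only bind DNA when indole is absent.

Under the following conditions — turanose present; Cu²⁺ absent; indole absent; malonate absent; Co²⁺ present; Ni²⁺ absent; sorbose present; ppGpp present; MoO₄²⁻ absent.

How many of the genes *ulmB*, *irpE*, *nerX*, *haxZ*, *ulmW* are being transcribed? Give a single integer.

5

Indole is absent, so TemF is active.
Sorbose is present, so NerV is inactive.
Required activator NerV is absent, so *velW* is not transcribed.
So VelW is not produced.
Activator TemF is present, so *ulmB* is transcribed.
→ *ulmB* is ON.
Turanose is present, so VelR is inactive.
MoO₄²⁻ is absent, so BexU is inactive.
With no repressor bound, *irpE* is transcribed.
→ *irpE* is ON.
ppGpp is present, so CilS is active.
Malonate is absent, so KulN is inactive.
No repressor is bound and CilS is active, so *nerX* is transcribed.
→ *nerX* is ON.
Cu²⁺ is absent, so ZorB is active.
Co²⁺ is present, so HaxQ is active.
With repressor ZorB bound, *dovV* is not transcribed.
So DovV is not produced.
Ni²⁺ is absent, so OrvP is active.
No repressor is bound and OrvP is active, so *haxZ* is transcribed.
→ *haxZ* is ON.
DovA is produced constitutively and is active.
No repressor is bound and DovA is active, so *ulmW* is transcribed.
→ *ulmW* is ON.
5 of the 5 genes are transcribed.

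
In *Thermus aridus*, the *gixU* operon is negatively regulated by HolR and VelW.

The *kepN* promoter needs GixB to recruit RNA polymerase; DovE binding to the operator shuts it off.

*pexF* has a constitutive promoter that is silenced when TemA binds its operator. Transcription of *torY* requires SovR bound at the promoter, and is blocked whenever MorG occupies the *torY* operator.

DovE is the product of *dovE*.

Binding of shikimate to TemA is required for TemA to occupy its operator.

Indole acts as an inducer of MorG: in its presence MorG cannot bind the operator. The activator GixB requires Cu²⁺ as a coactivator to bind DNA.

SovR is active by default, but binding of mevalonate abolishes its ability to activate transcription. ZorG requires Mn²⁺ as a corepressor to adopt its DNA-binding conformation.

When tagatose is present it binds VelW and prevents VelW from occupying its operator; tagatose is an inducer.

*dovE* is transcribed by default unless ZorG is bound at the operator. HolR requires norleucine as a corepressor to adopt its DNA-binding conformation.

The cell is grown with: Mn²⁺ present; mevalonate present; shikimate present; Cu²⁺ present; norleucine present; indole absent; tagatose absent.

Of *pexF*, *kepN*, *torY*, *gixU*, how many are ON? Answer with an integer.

1

Shikimate is present, so TemA is active.
With repressor TemA bound, *pexF* is not transcribed.
→ *pexF* is OFF.
Mn²⁺ is present, so ZorG is active.
With repressor ZorG bound, *dovE* is not transcribed.
So DovE is not produced.
Cu²⁺ is present, so GixB is active.
No repressor is bound and GixB is active, so *kepN* is transcribed.
→ *kepN* is ON.
Indole is absent, so MorG is active.
Mevalonate is present, so SovR is inactive.
With repressor MorG bound, *torY* is not transcribed.
→ *torY* is OFF.
Norleucine is present, so HolR is active.
Tagatose is absent, so VelW is active.
With repressor HolR bound, *gixU* is not transcribed.
→ *gixU* is OFF.
1 of the 4 genes is transcribed.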